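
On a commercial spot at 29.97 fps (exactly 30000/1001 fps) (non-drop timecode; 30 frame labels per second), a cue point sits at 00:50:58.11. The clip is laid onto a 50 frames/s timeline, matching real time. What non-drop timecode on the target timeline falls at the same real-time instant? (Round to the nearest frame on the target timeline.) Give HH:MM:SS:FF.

00:51:01:21

Source frame index: (0×3600 + 50×60 + 58) × 30 + 11 = 91751.
Real time: 91751 / (30000/1001) = 91842751/30000 s.
Target frame: (91842751/30000) × (50) = 91842751/600 ≈ 153071.252 → 153071.
At 50 labels/s: frame 153071 → 00:51:01:21.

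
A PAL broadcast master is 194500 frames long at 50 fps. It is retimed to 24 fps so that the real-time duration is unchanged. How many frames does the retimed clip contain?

Target frames = source frames × (target rate / source rate) = 194500 × (24)/(50) = 194500 × 12/25 = 93360.

93360 frames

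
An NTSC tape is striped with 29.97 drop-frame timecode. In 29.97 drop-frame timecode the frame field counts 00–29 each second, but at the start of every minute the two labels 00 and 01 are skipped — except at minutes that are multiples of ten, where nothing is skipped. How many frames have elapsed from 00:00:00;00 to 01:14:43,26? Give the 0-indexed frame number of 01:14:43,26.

Complete 10-minute blocks: 7, each 17982 frames → 125874.
Remaining 4 whole minutes in the current block: 1800 + 3 × 1798 = 7194 frames.
Within the current minute: 43 × 30 + 26 − 2 = 1314 (labels ;00/;01 skipped at this minute). Total = 125874 + 7194 + 1314 = 134382.

134382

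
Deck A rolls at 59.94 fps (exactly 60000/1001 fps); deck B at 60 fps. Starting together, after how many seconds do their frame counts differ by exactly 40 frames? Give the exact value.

The gap grows by |60 − 60000/1001| = 60/1001 frames per second.
Time for a 40-frame gap: 40 ÷ (60/1001) = 2002/3 s.

2002/3 seconds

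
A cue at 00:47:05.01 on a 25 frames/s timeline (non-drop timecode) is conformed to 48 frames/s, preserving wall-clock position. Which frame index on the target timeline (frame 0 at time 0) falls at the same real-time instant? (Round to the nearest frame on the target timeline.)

Source frame index: (0×3600 + 47×60 + 5) × 25 + 1 = 70626.
Real time: 70626 / (25) = 70626/25 s.
Target frame: (70626/25) × (48) = 3390048/25 ≈ 135601.920 → 135602.

frame 135602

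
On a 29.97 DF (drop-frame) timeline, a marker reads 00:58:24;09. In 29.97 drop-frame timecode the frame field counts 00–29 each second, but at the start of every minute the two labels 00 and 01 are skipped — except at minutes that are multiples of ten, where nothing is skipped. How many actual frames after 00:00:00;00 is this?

105023

As if non-drop at 30 labels/s: (0 × 3600 + 58 × 60 + 24) × 30 + 9 = 105129.
Minute boundaries passed: 58; those not divisible by 10: 58 − 5 = 53; dropped labels = 2 × 53 = 106.
Actual frame index = 105129 − 106 = 105023.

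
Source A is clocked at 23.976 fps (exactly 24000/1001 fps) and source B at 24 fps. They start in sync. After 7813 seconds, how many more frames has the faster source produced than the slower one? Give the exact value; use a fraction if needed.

A emits 24000/1001 × 7813 = 14424000/77 frames; B emits 24 × 7813 = 187512.
Difference = 14424/77 frames (≈ 187.3247); B is ahead of A.

14424/77 frames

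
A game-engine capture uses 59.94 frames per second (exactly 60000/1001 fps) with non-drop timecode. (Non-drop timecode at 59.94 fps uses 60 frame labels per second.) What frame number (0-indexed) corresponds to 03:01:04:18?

Total seconds to the label: (3 × 3600 + 1 × 60 + 4) = 10864.
Frame index = 10864 × 60 + 18 = 651858.

651858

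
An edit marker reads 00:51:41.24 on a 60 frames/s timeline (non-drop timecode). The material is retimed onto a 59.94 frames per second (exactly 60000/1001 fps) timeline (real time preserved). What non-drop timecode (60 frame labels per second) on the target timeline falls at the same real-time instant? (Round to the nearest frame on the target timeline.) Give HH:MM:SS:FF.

00:51:38:18

Source frame index: (0×3600 + 51×60 + 41) × 60 + 24 = 186084.
Real time: 186084 / (60) = 15507/5 s.
Target frame: (15507/5) × (60000/1001) = 186084000/1001 ≈ 185898.102 → 185898.
At 60 labels/s: frame 185898 → 00:51:38:18.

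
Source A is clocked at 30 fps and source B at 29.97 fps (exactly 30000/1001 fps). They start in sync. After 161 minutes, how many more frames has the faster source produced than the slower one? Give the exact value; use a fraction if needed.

41400/143 frames

161 min = 9660 s.
A emits 30 × 9660 = 289800 frames; B emits 30000/1001 × 9660 = 41400000/143.
Difference = 41400/143 frames (≈ 289.5105); B is behind A.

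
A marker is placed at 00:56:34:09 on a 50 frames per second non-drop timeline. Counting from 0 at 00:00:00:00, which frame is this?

frame 169709

Total seconds to the label: (0 × 3600 + 56 × 60 + 34) = 3394.
Frame index = 3394 × 50 + 9 = 169709.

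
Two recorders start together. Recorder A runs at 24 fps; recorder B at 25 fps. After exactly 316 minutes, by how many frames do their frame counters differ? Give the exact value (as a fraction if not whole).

18960 frames

316 min = 18960 s.
A emits 24 × 18960 = 455040 frames; B emits 25 × 18960 = 474000.
Difference = 18960 frames; B is ahead of A.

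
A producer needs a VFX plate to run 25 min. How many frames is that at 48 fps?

25 min = 1500 s.
Frames = 1500 × 48 = 72000.

72000 frames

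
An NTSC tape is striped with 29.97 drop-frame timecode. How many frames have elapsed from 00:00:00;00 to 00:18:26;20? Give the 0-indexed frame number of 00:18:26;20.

33166

Complete 10-minute blocks: 1, each 17982 frames → 17982.
Remaining 8 whole minutes in the current block: 1800 + 7 × 1798 = 14386 frames.
Within the current minute: 26 × 30 + 20 − 2 = 798 (labels ;00/;01 skipped at this minute). Total = 17982 + 14386 + 798 = 33166.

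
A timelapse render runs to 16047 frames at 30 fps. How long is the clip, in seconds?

534.9 seconds

Running time = 16047 / (30) = 534.9 s.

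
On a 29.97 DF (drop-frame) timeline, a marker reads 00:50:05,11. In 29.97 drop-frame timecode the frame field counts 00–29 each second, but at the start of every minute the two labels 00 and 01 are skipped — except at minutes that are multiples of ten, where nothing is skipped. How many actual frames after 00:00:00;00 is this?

90071

As if non-drop at 30 labels/s: (0 × 3600 + 50 × 60 + 5) × 30 + 11 = 90161.
Minute boundaries passed: 50; those not divisible by 10: 50 − 5 = 45; dropped labels = 2 × 45 = 90.
Actual frame index = 90161 − 90 = 90071.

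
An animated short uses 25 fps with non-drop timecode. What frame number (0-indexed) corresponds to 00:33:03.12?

Total seconds to the label: (0 × 3600 + 33 × 60 + 3) = 1983.
Frame index = 1983 × 25 + 12 = 49587.

49587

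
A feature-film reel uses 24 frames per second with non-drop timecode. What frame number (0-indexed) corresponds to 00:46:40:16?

Total seconds to the label: (0 × 3600 + 46 × 60 + 40) = 2800.
Frame index = 2800 × 24 + 16 = 67216.

67216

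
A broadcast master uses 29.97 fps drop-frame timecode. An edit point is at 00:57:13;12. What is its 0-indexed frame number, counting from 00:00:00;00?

102898

As if non-drop at 30 labels/s: (0 × 3600 + 57 × 60 + 13) × 30 + 12 = 103002.
Minute boundaries passed: 57; those not divisible by 10: 57 − 5 = 52; dropped labels = 2 × 52 = 104.
Actual frame index = 103002 − 104 = 102898.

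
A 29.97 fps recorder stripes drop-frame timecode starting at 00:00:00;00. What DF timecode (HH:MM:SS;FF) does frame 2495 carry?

Each 10-minute DF block holds 10 × 60 × 30 − 9 × 2 = 17982 frames. 2495 ÷ 17982 → 0 full blocks, remainder 2495.
Within the partial block the first minute is 1800 frames and each further minute 1798, so 1 further minute boundary passed. Total skipped labels = 18 × 0 + 2 × 1 = 2.
Non-drop label index = 2495 + 2 = 2497; at 30 labels/s that is 00:01:23:07, i.e. DF 00:01:23;07.

00:01:23;07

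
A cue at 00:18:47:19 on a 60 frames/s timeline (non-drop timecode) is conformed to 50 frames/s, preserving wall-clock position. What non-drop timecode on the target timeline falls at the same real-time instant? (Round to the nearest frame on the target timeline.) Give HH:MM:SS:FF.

00:18:47:16

Source frame index: (0×3600 + 18×60 + 47) × 60 + 19 = 67639.
Real time: 67639 / (60) = 67639/60 s.
Target frame: (67639/60) × (50) = 338195/6 ≈ 56365.833 → 56366.
At 50 labels/s: frame 56366 → 00:18:47:16.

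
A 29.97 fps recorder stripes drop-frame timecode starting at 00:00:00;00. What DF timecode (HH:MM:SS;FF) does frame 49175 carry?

00:27:20;25

Each 10-minute DF block holds 10 × 60 × 30 − 9 × 2 = 17982 frames. 49175 ÷ 17982 → 2 full blocks, remainder 13211.
Within the partial block the first minute is 1800 frames and each further minute 1798, so 7 further minute boundaries passed. Total skipped labels = 18 × 2 + 2 × 7 = 50.
Non-drop label index = 49175 + 50 = 49225; at 30 labels/s that is 00:27:20:25, i.e. DF 00:27:20;25.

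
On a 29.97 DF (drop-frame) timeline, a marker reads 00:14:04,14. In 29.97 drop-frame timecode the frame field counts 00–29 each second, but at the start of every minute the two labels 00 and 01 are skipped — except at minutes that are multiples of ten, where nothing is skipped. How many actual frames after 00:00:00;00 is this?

Complete 10-minute blocks: 1, each 17982 frames → 17982.
Remaining 4 whole minutes in the current block: 1800 + 3 × 1798 = 7194 frames.
Within the current minute: 4 × 30 + 14 − 2 = 132 (labels ;00/;01 skipped at this minute). Total = 17982 + 7194 + 132 = 25308.

25308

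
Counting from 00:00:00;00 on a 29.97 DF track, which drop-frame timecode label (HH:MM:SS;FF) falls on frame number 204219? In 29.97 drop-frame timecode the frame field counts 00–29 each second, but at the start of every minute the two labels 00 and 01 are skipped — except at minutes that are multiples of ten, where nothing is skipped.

01:53:34;03

Each 10-minute DF block holds 10 × 60 × 30 − 9 × 2 = 17982 frames. 204219 ÷ 17982 → 11 full blocks, remainder 6417.
Within the partial block the first minute is 1800 frames and each further minute 1798, so 3 further minute boundaries passed. Total skipped labels = 18 × 11 + 2 × 3 = 204.
Non-drop label index = 204219 + 204 = 204423; at 30 labels/s that is 01:53:34:03, i.e. DF 01:53:34;03.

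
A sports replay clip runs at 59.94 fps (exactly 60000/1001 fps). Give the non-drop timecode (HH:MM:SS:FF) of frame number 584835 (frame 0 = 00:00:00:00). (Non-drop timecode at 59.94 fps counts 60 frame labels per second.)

584835 ÷ 60 = 9747 full seconds, remainder 15 frames.
9747 s = 2 h 42 min 27 s.
Timecode: 02:42:27:15.

02:42:27:15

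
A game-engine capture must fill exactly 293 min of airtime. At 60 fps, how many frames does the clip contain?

293 min = 17580 s.
Frames = 17580 × 60 = 1054800.

1054800 frames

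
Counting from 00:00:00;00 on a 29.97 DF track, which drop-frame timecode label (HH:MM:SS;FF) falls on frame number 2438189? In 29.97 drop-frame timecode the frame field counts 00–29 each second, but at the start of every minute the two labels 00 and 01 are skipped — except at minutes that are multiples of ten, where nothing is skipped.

22:35:54;09

Each 10-minute DF block holds 10 × 60 × 30 − 9 × 2 = 17982 frames. 2438189 ÷ 17982 → 135 full blocks, remainder 10619.
Within the partial block the first minute is 1800 frames and each further minute 1798, so 5 further minute boundaries passed. Total skipped labels = 18 × 135 + 2 × 5 = 2440.
Non-drop label index = 2438189 + 2440 = 2440629; at 30 labels/s that is 22:35:54:09, i.e. DF 22:35:54;09.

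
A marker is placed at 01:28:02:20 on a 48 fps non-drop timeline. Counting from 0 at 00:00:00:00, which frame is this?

253556

Total seconds to the label: (1 × 3600 + 28 × 60 + 2) = 5282.
Frame index = 5282 × 48 + 20 = 253556.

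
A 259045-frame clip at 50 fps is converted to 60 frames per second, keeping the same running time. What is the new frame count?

310854 frames

Target frames = source frames × (target rate / source rate) = 259045 × (60)/(50) = 259045 × 6/5 = 310854.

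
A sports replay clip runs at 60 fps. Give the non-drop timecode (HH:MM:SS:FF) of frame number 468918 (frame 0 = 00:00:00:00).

02:10:15:18

468918 ÷ 60 = 7815 full seconds, remainder 18 frames.
7815 s = 2 h 10 min 15 s.
Timecode: 02:10:15:18.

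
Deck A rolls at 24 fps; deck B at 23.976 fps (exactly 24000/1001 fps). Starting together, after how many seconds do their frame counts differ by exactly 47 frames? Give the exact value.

47047/24 seconds

The gap grows by |24000/1001 − 24| = 24/1001 frames per second.
Time for a 47-frame gap: 47 ÷ (24/1001) = 47047/24 s.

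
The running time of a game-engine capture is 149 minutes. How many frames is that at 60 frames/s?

149 min = 8940 s.
Frames = 8940 × 60 = 536400.

536400 frames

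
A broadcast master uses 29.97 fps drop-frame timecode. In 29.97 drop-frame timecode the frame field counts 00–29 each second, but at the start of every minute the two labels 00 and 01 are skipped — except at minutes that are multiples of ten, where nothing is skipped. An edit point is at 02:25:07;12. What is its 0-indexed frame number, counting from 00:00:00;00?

Complete 10-minute blocks: 14, each 17982 frames → 251748.
Remaining 5 whole minutes in the current block: 1800 + 4 × 1798 = 8992 frames.
Within the current minute: 7 × 30 + 12 − 2 = 220 (labels ;00/;01 skipped at this minute). Total = 251748 + 8992 + 220 = 260960.

260960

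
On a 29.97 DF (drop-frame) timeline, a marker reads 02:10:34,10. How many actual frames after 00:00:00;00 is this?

As if non-drop at 30 labels/s: (2 × 3600 + 10 × 60 + 34) × 30 + 10 = 235030.
Minute boundaries passed: 130; those not divisible by 10: 130 − 13 = 117; dropped labels = 2 × 117 = 234.
Actual frame index = 235030 − 234 = 234796.

234796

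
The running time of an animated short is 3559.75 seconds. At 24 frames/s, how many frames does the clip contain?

85434 frames

Frames = 3559.75 × 24 = 85434.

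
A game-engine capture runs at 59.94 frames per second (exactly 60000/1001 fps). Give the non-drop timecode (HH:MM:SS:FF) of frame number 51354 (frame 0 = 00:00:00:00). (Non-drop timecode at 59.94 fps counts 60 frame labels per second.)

00:14:15:54

51354 ÷ 60 = 855 full seconds, remainder 54 frames.
855 s = 0 h 14 min 15 s.
Timecode: 00:14:15:54.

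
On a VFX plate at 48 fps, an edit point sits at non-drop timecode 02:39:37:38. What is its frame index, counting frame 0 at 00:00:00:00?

Total seconds to the label: (2 × 3600 + 39 × 60 + 37) = 9577.
Frame index = 9577 × 48 + 38 = 459734.

459734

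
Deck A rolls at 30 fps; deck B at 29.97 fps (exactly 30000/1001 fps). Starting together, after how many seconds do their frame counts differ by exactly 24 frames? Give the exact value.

The gap grows by |30000/1001 − 30| = 30/1001 frames per second.
Time for a 24-frame gap: 24 ÷ (30/1001) = 800.8 s.

800.8 seconds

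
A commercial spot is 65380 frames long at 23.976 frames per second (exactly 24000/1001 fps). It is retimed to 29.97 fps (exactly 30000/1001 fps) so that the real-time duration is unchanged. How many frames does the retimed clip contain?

81725 frames

Target frames = source frames × (target rate / source rate) = 65380 × (30000/1001)/(24000/1001) = 65380 × 5/4 = 81725.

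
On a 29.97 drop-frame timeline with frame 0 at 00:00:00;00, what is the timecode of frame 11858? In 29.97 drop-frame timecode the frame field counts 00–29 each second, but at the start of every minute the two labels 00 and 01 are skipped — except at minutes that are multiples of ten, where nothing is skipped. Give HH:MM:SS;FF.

Each 10-minute DF block holds 10 × 60 × 30 − 9 × 2 = 17982 frames. 11858 ÷ 17982 → 0 full blocks, remainder 11858.
Within the partial block the first minute is 1800 frames and each further minute 1798, so 6 further minute boundaries passed. Total skipped labels = 18 × 0 + 2 × 6 = 12.
Non-drop label index = 11858 + 12 = 11870; at 30 labels/s that is 00:06:35:20, i.e. DF 00:06:35;20.

00:06:35;20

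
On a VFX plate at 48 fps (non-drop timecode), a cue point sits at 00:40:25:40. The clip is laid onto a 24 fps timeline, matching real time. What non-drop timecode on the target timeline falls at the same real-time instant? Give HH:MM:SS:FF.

00:40:25:20

Source frame index: (0×3600 + 40×60 + 25) × 48 + 40 = 116440.
Real time: 116440 / (48) = 14555/6 s.
Target frame: (14555/6) × (24) = 58220.
At 24 labels/s: frame 58220 → 00:40:25:20.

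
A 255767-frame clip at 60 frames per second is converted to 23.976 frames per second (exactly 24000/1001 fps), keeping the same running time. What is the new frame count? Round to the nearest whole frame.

102205 frames

Frames at target rate = 255767 × (24000/1001) / (60) = 102306800/1001 ≈ 102204.595.
Nearest whole frame: 102205.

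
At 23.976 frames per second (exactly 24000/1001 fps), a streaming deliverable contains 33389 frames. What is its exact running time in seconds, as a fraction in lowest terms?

Running time = 33389 ÷ (24000/1001) = 33389 × 1001/24000 = 33422389/24000 s.

33422389/24000 seconds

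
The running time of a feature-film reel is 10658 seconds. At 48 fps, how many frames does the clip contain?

511584 frames

Frames = 10658 × 48 = 511584.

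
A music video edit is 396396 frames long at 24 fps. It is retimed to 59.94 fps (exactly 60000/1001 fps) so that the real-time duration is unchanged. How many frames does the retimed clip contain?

Target frames = source frames × (target rate / source rate) = 396396 × (60000/1001)/(24) = 396396 × 2500/1001 = 990000.

990000 frames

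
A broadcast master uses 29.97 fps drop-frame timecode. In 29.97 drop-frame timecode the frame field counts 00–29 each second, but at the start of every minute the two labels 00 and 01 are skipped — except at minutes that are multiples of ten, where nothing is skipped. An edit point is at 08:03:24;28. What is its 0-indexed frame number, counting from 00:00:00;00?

As if non-drop at 30 labels/s: (8 × 3600 + 3 × 60 + 24) × 30 + 28 = 870148.
Minute boundaries passed: 483; those not divisible by 10: 483 − 48 = 435; dropped labels = 2 × 435 = 870.
Actual frame index = 870148 − 870 = 869278.

869278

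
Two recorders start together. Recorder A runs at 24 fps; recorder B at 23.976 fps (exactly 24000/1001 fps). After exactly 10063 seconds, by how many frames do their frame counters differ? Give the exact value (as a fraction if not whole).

A emits 24 × 10063 = 241512 frames; B emits 24000/1001 × 10063 = 241512000/1001.
Difference = 241512/1001 frames (≈ 241.2707); B is behind A.

241512/1001 frames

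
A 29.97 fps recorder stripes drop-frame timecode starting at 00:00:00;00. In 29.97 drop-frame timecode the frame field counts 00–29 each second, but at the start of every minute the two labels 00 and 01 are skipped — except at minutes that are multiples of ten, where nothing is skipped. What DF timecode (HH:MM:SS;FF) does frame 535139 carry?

Ten DF minutes hold 17982 frames, so frame 535139 lies in block 29 (frames 521478–539459) with 13661 frames into that block.
The block's first minute is 1800 frames and the rest 1798 each; 13661 frames reaches minute 7, so 29 × 18 + 7 × 2 = 536 labels have been skipped so far.
Adding those back, label number 535139 + 536 = 535675 at 30 labels/s is 17855 s + 25 f = 4 h 57 min 35 s frame 25, i.e. 04:57:35;25.

04:57:35;25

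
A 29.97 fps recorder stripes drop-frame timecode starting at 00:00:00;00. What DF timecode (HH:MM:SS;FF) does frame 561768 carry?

Ten DF minutes hold 17982 frames, so frame 561768 lies in block 31 (frames 557442–575423) with 4326 frames into that block.
The block's first minute is 1800 frames and the rest 1798 each; 4326 frames reaches minute 2, so 31 × 18 + 2 × 2 = 562 labels have been skipped so far.
Adding those back, label number 561768 + 562 = 562330 at 30 labels/s is 18744 s + 10 f = 5 h 12 min 24 s frame 10, i.e. 05:12:24;10.

05:12:24;10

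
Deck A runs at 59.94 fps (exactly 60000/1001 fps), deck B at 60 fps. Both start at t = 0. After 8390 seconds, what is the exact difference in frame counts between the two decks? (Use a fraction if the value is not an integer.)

A emits 60000/1001 × 8390 = 503400000/1001 frames; B emits 60 × 8390 = 503400.
Difference = 503400/1001 frames (≈ 502.8971); B is ahead of A.

503400/1001 frames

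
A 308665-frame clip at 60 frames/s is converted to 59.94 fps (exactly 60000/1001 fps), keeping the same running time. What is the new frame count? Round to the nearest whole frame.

Frames at target rate = 308665 × (60000/1001) / (60) = 44095000/143 ≈ 308356.643.
Nearest whole frame: 308357.

308357 frames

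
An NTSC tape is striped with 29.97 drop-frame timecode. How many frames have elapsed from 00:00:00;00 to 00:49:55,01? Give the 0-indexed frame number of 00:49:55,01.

Complete 10-minute blocks: 4, each 17982 frames → 71928.
Remaining 9 whole minutes in the current block: 1800 + 8 × 1798 = 16184 frames.
Within the current minute: 55 × 30 + 1 − 2 = 1649 (labels ;00/;01 skipped at this minute). Total = 71928 + 16184 + 1649 = 89761.

89761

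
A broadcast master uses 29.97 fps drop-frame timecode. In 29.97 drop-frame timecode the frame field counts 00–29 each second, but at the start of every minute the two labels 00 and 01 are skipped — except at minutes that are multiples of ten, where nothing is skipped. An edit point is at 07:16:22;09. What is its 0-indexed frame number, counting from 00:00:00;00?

As if non-drop at 30 labels/s: (7 × 3600 + 16 × 60 + 22) × 30 + 9 = 785469.
Minute boundaries passed: 436; those not divisible by 10: 436 − 43 = 393; dropped labels = 2 × 393 = 786.
Actual frame index = 785469 − 786 = 784683.

784683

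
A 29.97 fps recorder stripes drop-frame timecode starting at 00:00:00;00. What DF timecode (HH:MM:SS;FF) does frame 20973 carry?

Each 10-minute DF block holds 10 × 60 × 30 − 9 × 2 = 17982 frames. 20973 ÷ 17982 → 1 full block, remainder 2991.
Within the partial block the first minute is 1800 frames and each further minute 1798, so 1 further minute boundary passed. Total skipped labels = 18 × 1 + 2 × 1 = 20.
Non-drop label index = 20973 + 20 = 20993; at 30 labels/s that is 00:11:39:23, i.e. DF 00:11:39;23.

00:11:39;23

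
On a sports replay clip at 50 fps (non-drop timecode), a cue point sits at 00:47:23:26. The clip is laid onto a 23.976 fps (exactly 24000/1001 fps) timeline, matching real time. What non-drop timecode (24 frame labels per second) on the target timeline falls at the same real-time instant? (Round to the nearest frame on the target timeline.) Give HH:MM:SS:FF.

00:47:20:16

Source frame index: (0×3600 + 47×60 + 23) × 50 + 26 = 142176.
Real time: 142176 / (50) = 71088/25 s.
Target frame: (71088/25) × (24000/1001) = 68244480/1001 ≈ 68176.304 → 68176.
At 24 labels/s: frame 68176 → 00:47:20:16.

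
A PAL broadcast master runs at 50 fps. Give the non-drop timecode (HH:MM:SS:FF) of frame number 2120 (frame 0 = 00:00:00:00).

00:00:42:20

2120 ÷ 50 = 42 full seconds, remainder 20 frames.
42 s = 0 h 0 min 42 s.
Timecode: 00:00:42:20.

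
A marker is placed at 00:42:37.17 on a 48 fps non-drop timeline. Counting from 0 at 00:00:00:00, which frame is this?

Total seconds to the label: (0 × 3600 + 42 × 60 + 37) = 2557.
Frame index = 2557 × 48 + 17 = 122753.

frame 122753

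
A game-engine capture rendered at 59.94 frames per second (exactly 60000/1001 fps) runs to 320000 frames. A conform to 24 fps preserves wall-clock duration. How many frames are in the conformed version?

Target frames = source frames × (target rate / source rate) = 320000 × (24)/(60000/1001) = 320000 × 1001/2500 = 128128.

128128 frames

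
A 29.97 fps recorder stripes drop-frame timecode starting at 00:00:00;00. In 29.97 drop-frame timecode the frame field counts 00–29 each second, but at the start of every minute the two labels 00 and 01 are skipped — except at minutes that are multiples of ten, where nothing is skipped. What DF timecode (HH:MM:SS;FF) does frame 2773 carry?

Each 10-minute DF block holds 10 × 60 × 30 − 9 × 2 = 17982 frames. 2773 ÷ 17982 → 0 full blocks, remainder 2773.
Within the partial block the first minute is 1800 frames and each further minute 1798, so 1 further minute boundary passed. Total skipped labels = 18 × 0 + 2 × 1 = 2.
Non-drop label index = 2773 + 2 = 2775; at 30 labels/s that is 00:01:32:15, i.e. DF 00:01:32;15.

00:01:32;15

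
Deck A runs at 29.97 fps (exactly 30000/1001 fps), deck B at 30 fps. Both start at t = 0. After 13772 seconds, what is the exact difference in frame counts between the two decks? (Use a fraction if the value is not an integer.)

A emits 30000/1001 × 13772 = 37560000/91 frames; B emits 30 × 13772 = 413160.
Difference = 37560/91 frames (≈ 412.7473); B is ahead of A.

37560/91 frames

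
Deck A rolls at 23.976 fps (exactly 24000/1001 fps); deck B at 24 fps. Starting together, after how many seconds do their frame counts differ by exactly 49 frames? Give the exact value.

49049/24 seconds

The gap grows by |24 − 24000/1001| = 24/1001 frames per second.
Time for a 49-frame gap: 49 ÷ (24/1001) = 49049/24 s.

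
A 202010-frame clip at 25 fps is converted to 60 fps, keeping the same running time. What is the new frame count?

Target frames = source frames × (target rate / source rate) = 202010 × (60)/(25) = 202010 × 12/5 = 484824.

484824 frames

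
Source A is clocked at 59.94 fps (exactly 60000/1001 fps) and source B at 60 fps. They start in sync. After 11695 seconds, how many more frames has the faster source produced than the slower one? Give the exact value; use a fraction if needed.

A emits 60000/1001 × 11695 = 701700000/1001 frames; B emits 60 × 11695 = 701700.
Difference = 701700/1001 frames (≈ 700.9990); B is ahead of A.

701700/1001 frames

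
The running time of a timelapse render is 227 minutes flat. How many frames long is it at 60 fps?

227 min = 13620 s.
Frames = 13620 × 60 = 817200.

817200 frames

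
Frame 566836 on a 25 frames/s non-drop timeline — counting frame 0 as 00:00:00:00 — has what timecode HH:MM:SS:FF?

06:17:53:11

566836 ÷ 25 = 22673 full seconds, remainder 11 frames.
22673 s = 6 h 17 min 53 s.
Timecode: 06:17:53:11.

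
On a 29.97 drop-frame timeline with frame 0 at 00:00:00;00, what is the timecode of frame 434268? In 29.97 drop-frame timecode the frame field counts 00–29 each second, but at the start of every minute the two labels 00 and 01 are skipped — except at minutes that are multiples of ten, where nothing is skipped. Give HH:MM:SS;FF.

Each 10-minute DF block holds 10 × 60 × 30 − 9 × 2 = 17982 frames. 434268 ÷ 17982 → 24 full blocks, remainder 2700.
Within the partial block the first minute is 1800 frames and each further minute 1798, so 1 further minute boundary passed. Total skipped labels = 18 × 24 + 2 × 1 = 434.
Non-drop label index = 434268 + 434 = 434702; at 30 labels/s that is 04:01:30:02, i.e. DF 04:01:30;02.

04:01:30;02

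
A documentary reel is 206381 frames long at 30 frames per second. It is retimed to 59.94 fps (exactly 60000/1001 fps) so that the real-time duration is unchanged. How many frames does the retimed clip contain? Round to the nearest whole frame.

Frames at target rate = 206381 × (60000/1001) / (30) = 58966000/143 ≈ 412349.650.
Nearest whole frame: 412350.

412350 frames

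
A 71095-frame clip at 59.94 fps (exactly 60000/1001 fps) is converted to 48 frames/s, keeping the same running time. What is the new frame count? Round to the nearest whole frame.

Frames at target rate = 71095 × (48) / (60000/1001) = 14233219/250 ≈ 56932.876.
Nearest whole frame: 56933.

56933 frames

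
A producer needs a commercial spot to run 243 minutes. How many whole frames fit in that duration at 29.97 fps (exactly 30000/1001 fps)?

436963 frames

243 min = 14580 s.
Frames = 14580 × 30000/1001 = 437400000/1001 ≈ 436963.0370.
Complete frames: 436963.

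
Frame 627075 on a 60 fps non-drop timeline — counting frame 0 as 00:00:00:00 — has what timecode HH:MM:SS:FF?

02:54:11:15

627075 ÷ 60 = 10451 full seconds, remainder 15 frames.
10451 s = 2 h 54 min 11 s.
Timecode: 02:54:11:15.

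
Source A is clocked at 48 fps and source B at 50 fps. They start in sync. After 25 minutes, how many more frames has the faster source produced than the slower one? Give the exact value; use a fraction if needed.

3000 frames

25 min = 1500 s.
A emits 48 × 1500 = 72000 frames; B emits 50 × 1500 = 75000.
Difference = 3000 frames; B is ahead of A.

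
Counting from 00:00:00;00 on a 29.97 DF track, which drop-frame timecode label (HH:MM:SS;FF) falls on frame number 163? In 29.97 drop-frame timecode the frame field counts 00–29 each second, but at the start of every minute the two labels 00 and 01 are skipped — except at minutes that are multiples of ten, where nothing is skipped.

Each 10-minute DF block holds 10 × 60 × 30 − 9 × 2 = 17982 frames. 163 ÷ 17982 → 0 full blocks, remainder 163.
Within the partial block the first minute is 1800 frames and each further minute 1798, so 0 further minute boundaries passed. Total skipped labels = 18 × 0 + 2 × 0 = 0.
Non-drop label index = 163 + 0 = 163; at 30 labels/s that is 00:00:05:13, i.e. DF 00:00:05;13.

00:00:05;13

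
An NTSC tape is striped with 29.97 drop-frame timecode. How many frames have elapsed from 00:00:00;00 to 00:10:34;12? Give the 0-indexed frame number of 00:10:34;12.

As if non-drop at 30 labels/s: (0 × 3600 + 10 × 60 + 34) × 30 + 12 = 19032.
Minute boundaries passed: 10; those not divisible by 10: 10 − 1 = 9; dropped labels = 2 × 9 = 18.
Actual frame index = 19032 − 18 = 19014.

19014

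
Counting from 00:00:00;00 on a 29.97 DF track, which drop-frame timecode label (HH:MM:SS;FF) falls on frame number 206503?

01:54:50;09

Each 10-minute DF block holds 10 × 60 × 30 − 9 × 2 = 17982 frames. 206503 ÷ 17982 → 11 full blocks, remainder 8701.
Within the partial block the first minute is 1800 frames and each further minute 1798, so 4 further minute boundaries passed. Total skipped labels = 18 × 11 + 2 × 4 = 206.
Non-drop label index = 206503 + 206 = 206709; at 30 labels/s that is 01:54:50:09, i.e. DF 01:54:50;09.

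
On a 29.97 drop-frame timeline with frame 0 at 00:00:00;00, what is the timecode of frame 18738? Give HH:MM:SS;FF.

00:10:25;06

Each 10-minute DF block holds 10 × 60 × 30 − 9 × 2 = 17982 frames. 18738 ÷ 17982 → 1 full block, remainder 756.
Within the partial block the first minute is 1800 frames and each further minute 1798, so 0 further minute boundaries passed. Total skipped labels = 18 × 1 + 2 × 0 = 18.
Non-drop label index = 18738 + 18 = 18756; at 30 labels/s that is 00:10:25:06, i.e. DF 00:10:25;06.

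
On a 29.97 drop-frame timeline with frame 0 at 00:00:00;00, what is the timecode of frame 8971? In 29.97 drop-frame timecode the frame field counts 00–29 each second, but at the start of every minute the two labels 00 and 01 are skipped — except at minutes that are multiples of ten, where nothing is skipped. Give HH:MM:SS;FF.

Ten DF minutes hold 17982 frames, so frame 8971 lies in block 0 (frames 0–17981) with 8971 frames into that block.
The block's first minute is 1800 frames and the rest 1798 each; 8971 frames reaches minute 4, so 0 × 18 + 4 × 2 = 8 labels have been skipped so far.
Adding those back, label number 8971 + 8 = 8979 at 30 labels/s is 299 s + 9 f = 0 h 4 min 59 s frame 9, i.e. 00:04:59;09.

00:04:59;09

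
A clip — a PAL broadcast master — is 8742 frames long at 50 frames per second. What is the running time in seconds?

Running time = 8742 / (50) = 174.84 s.

174.84 seconds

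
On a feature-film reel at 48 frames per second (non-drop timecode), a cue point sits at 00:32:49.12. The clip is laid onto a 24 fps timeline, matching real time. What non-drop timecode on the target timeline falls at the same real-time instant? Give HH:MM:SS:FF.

00:32:49:06

Source frame index: (0×3600 + 32×60 + 49) × 48 + 12 = 94524.
Real time: 94524 / (48) = 7877/4 s.
Target frame: (7877/4) × (24) = 47262.
At 24 labels/s: frame 47262 → 00:32:49:06.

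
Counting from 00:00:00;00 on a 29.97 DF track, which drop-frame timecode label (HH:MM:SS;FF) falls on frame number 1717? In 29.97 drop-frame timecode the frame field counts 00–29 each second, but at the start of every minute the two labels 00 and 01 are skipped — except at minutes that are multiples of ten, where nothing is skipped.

Each 10-minute DF block holds 10 × 60 × 30 − 9 × 2 = 17982 frames. 1717 ÷ 17982 → 0 full blocks, remainder 1717.
Within the partial block the first minute is 1800 frames and each further minute 1798, so 0 further minute boundaries passed. Total skipped labels = 18 × 0 + 2 × 0 = 0.
Non-drop label index = 1717 + 0 = 1717; at 30 labels/s that is 00:00:57:07, i.e. DF 00:00:57;07.

00:00:57;07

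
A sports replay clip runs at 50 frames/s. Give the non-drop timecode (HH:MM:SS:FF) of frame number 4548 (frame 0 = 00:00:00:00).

4548 ÷ 50 = 90 full seconds, remainder 48 frames.
90 s = 0 h 1 min 30 s.
Timecode: 00:01:30:48.

00:01:30:48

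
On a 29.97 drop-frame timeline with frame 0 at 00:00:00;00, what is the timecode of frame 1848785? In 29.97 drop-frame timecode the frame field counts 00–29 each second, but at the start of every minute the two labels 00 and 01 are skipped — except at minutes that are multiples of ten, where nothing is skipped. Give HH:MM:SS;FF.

Ten DF minutes hold 17982 frames, so frame 1848785 lies in block 102 (frames 1834164–1852145) with 14621 frames into that block.
The block's first minute is 1800 frames and the rest 1798 each; 14621 frames reaches minute 8, so 102 × 18 + 8 × 2 = 1852 labels have been skipped so far.
Adding those back, label number 1848785 + 1852 = 1850637 at 30 labels/s is 61687 s + 27 f = 17 h 8 min 7 s frame 27, i.e. 17:08:07;27.

17:08:07;27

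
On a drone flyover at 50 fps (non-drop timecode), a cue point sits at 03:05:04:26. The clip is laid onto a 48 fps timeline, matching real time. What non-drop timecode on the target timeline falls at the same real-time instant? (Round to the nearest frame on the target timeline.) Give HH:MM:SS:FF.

Source frame index: (3×3600 + 5×60 + 4) × 50 + 26 = 555226.
Real time: 555226 / (50) = 277613/25 s.
Target frame: (277613/25) × (48) = 13325424/25 ≈ 533016.960 → 533017.
At 48 labels/s: frame 533017 → 03:05:04:25.

03:05:04:25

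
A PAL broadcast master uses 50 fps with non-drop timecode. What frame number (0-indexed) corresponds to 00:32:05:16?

frame 96266

Total seconds to the label: (0 × 3600 + 32 × 60 + 5) = 1925.
Frame index = 1925 × 50 + 16 = 96266.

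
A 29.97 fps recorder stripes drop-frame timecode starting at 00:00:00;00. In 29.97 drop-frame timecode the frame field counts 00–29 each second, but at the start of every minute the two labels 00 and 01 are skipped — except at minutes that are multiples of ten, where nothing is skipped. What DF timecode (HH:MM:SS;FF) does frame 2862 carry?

00:01:35;14

Ten DF minutes hold 17982 frames, so frame 2862 lies in block 0 (frames 0–17981) with 2862 frames into that block.
The block's first minute is 1800 frames and the rest 1798 each; 2862 frames reaches minute 1, so 0 × 18 + 1 × 2 = 2 labels have been skipped so far.
Adding those back, label number 2862 + 2 = 2864 at 30 labels/s is 95 s + 14 f = 0 h 1 min 35 s frame 14, i.e. 00:01:35;14.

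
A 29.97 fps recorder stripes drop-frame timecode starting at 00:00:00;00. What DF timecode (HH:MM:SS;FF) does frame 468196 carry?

04:20:22;04

Each 10-minute DF block holds 10 × 60 × 30 − 9 × 2 = 17982 frames. 468196 ÷ 17982 → 26 full blocks, remainder 664.
Within the partial block the first minute is 1800 frames and each further minute 1798, so 0 further minute boundaries passed. Total skipped labels = 18 × 26 + 2 × 0 = 468.
Non-drop label index = 468196 + 468 = 468664; at 30 labels/s that is 04:20:22:04, i.e. DF 04:20:22;04.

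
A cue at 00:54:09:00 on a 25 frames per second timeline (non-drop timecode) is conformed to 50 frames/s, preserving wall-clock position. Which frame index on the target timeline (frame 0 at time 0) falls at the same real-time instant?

Source frame index: (0×3600 + 54×60 + 9) × 25 + 0 = 81225.
Real time: 81225 / (25) = 3249 s.
Target frame: (3249) × (50) = 162450.

frame 162450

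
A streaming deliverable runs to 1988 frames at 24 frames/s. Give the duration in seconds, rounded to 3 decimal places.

82.833 seconds

Running time = 1988 × 1/24 = 497/6 s ≈ 82.833 s.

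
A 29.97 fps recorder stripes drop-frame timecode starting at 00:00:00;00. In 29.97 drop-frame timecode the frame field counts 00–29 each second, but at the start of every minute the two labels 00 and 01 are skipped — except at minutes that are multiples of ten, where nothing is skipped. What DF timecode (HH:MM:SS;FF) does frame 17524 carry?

Ten DF minutes hold 17982 frames, so frame 17524 lies in block 0 (frames 0–17981) with 17524 frames into that block.
The block's first minute is 1800 frames and the rest 1798 each; 17524 frames reaches minute 9, so 0 × 18 + 9 × 2 = 18 labels have been skipped so far.
Adding those back, label number 17524 + 18 = 17542 at 30 labels/s is 584 s + 22 f = 0 h 9 min 44 s frame 22, i.e. 00:09:44;22.

00:09:44;22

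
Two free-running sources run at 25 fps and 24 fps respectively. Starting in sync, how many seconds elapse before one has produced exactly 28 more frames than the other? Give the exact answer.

28 seconds

The gap grows by |24 − 25| = 1 frame per second.
Time for a 28-frame gap: 28 ÷ (1) = 28 s.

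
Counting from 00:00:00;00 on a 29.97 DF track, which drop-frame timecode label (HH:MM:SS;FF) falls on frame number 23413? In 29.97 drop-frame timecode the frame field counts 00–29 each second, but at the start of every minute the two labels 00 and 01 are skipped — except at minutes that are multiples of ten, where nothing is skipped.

00:13:01;07

Ten DF minutes hold 17982 frames, so frame 23413 lies in block 1 (frames 17982–35963) with 5431 frames into that block.
The block's first minute is 1800 frames and the rest 1798 each; 5431 frames reaches minute 3, so 1 × 18 + 3 × 2 = 24 labels have been skipped so far.
Adding those back, label number 23413 + 24 = 23437 at 30 labels/s is 781 s + 7 f = 0 h 13 min 1 s frame 7, i.e. 00:13:01;07.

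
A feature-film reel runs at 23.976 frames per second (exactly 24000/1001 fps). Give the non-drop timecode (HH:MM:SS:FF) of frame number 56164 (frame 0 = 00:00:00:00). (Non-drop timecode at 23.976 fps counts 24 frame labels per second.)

56164 ÷ 24 = 2340 full seconds, remainder 4 frames.
2340 s = 0 h 39 min 0 s.
Timecode: 00:39:00:04.

00:39:00:04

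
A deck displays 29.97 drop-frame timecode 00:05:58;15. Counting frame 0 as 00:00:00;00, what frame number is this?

10745

As if non-drop at 30 labels/s: (0 × 3600 + 5 × 60 + 58) × 30 + 15 = 10755.
Minute boundaries passed: 5; those not divisible by 10: 5 − 0 = 5; dropped labels = 2 × 5 = 10.
Actual frame index = 10755 − 10 = 10745.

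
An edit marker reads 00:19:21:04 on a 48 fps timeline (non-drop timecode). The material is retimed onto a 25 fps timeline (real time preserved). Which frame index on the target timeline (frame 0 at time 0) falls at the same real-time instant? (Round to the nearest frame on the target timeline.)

frame 29027

Source frame index: (0×3600 + 19×60 + 21) × 48 + 4 = 55732.
Real time: 55732 / (48) = 13933/12 s.
Target frame: (13933/12) × (25) = 348325/12 ≈ 29027.083 → 29027.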